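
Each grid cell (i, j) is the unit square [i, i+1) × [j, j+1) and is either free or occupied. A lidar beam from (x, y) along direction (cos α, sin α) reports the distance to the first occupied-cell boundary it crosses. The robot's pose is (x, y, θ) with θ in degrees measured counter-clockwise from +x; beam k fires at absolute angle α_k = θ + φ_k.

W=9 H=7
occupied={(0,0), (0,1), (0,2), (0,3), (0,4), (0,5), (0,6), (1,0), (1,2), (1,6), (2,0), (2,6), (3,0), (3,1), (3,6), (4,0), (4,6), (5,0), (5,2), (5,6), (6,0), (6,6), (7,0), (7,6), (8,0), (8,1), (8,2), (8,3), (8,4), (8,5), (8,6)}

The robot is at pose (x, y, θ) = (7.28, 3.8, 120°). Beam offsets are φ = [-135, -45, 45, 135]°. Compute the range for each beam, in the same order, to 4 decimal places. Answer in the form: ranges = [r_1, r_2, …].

beam 1: φ=-135°, α=345°
  direction (0.9659, -0.2588); cell (7,3); t to first gridline: x 0.7454, y 3.0910 (then +1.0353 / +3.8637)
    (8,3) via x @ 0.7454  # hit
  → r_1 = 0.7454
beam 2: φ=-45°, α=75°
  direction (0.2588, 0.9659); cell (7,3); t to first gridline: x 2.7819, y 0.2071 (then +3.8637 / +1.0353)
    (7,4) via y @ 0.2071
    (7,5) via y @ 1.2423
    (7,6) via y @ 2.2776  # hit
  → r_2 = 2.2776
beam 3: φ=45°, α=165°
  direction (-0.9659, 0.2588); cell (7,3); t to first gridline: x 0.2899, y 0.7727 (then +1.0353 / +3.8637)
    (6,3) via x @ 0.2899
    (6,4) via y @ 0.7727
    (5,4) via x @ 1.3252
    (4,4) via x @ 2.3604
    (3,4) via x @ 3.3957
    (2,4) via x @ 4.4310
    (2,5) via y @ 4.6364
    (1,5) via x @ 5.4663
    (0,5) via x @ 6.5015  # hit
  → r_3 = 6.5015
beam 4: φ=135°, α=255°
  direction (-0.2588, -0.9659); cell (7,3); t to first gridline: x 1.0818, y 0.8282 (then +3.8637 / +1.0353)
    (7,2) via y @ 0.8282
    (6,2) via x @ 1.0818
    (6,1) via y @ 1.8635
    (6,0) via y @ 2.8988  # hit
  → r_4 = 2.8988

ranges = [0.7454, 2.2776, 6.5015, 2.8988]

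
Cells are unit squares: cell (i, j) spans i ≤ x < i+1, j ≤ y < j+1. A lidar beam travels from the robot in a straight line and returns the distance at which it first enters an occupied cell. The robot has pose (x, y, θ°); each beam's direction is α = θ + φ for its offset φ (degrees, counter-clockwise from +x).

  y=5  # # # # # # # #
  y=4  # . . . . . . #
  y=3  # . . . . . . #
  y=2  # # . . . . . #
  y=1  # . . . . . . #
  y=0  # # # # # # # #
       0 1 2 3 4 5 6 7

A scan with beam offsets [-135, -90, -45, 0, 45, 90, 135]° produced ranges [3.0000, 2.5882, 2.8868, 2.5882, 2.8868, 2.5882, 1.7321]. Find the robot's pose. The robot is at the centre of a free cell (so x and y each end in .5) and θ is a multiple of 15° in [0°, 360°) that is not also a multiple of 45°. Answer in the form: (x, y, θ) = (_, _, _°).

Candidates: 23 free-cell centres × 16 headings = 368 poses. Raycast each; keep the one whose scan matches to 4 dp.
  (2.5, 2.5, 300°): beam 1 = 0.5176 ≠ 3.0000 ✗
  (1.5, 3.5, 15°): beam 1 = 0.5774 ≠ 3.0000 ✗
  (5.5, 2.5, 345°): beam 2 = 1.5529 ≠ 2.5882 ✗
  (3.5, 3.5, 120°): beam 1 = 3.6235 ≠ 3.0000 ✗
  (5.5, 1.5, 330°): beam 1 = 1.9319 ≠ 3.0000 ✗
  …
  (4.5, 3.5, 285°): r_1=3.0000, r_2=2.5882, r_3=2.8868, r_4=2.5882, r_5=2.8868, r_6=2.5882, r_7=1.7321 — all match ✓
Unique over the lattice → pose = (4.5, 3.5, 285°).

(x, y, θ) = (4.5, 3.5, 285°)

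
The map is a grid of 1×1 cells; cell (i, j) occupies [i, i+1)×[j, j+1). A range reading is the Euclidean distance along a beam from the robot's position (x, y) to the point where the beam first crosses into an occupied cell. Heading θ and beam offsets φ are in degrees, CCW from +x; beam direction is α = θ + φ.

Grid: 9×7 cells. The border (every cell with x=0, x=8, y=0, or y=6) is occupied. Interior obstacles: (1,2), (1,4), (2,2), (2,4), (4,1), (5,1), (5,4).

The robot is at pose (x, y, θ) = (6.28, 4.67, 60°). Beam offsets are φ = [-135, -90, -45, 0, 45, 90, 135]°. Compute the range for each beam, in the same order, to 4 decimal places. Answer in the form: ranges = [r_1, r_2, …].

ranges = [3.7995, 1.9861, 1.7807, 1.5358, 1.3769, 0.3233, 0.2899]

beam 1: φ=-135°, α=285°
  d=(0.2588,-0.9659)  start (6,4)  tX=2.7819 tY=0.6936  stride 1/|dx|=3.8637 1/|dy|=1.0353
    cross y-line → (6,3), t=0.6936
    cross y-line → (6,2), t=1.7289
    cross y-line → (6,1), t=2.7642
    cross x-line → (7,1), t=2.7819
    cross y-line → (7,0), t=3.7995 (wall)
  → r_1 = 3.7995
beam 2: φ=-90°, α=330°
  d=(0.8660,-0.5000)  start (6,4)  tX=0.8314 tY=1.3400  stride 1/|dx|=1.1547 1/|dy|=2.0000
    cross x-line → (7,4), t=0.8314
    cross y-line → (7,3), t=1.3400
    cross x-line → (8,3), t=1.9861 (wall)
  → r_2 = 1.9861
beam 3: φ=-45°, α=15°
  d=(0.9659,0.2588)  start (6,4)  tX=0.7454 tY=1.2750  stride 1/|dx|=1.0353 1/|dy|=3.8637
    cross x-line → (7,4), t=0.7454
    cross y-line → (7,5), t=1.2750
    cross x-line → (8,5), t=1.7807 (wall)
  → r_3 = 1.7807
beam 4: φ=0°, α=60°
  d=(0.5000,0.8660)  start (6,4)  tX=1.4400 tY=0.3811  stride 1/|dx|=2.0000 1/|dy|=1.1547
    cross y-line → (6,5), t=0.3811
    cross x-line → (7,5), t=1.4400
    cross y-line → (7,6), t=1.5358 (wall)
  → r_4 = 1.5358
beam 5: φ=45°, α=105°
  d=(-0.2588,0.9659)  start (6,4)  tX=1.0818 tY=0.3416  stride 1/|dx|=3.8637 1/|dy|=1.0353
    cross y-line → (6,5), t=0.3416
    cross x-line → (5,5), t=1.0818
    cross y-line → (5,6), t=1.3769 (wall)
  → r_5 = 1.3769
beam 6: φ=90°, α=150°
  d=(-0.8660,0.5000)  start (6,4)  tX=0.3233 tY=0.6600  stride 1/|dx|=1.1547 1/|dy|=2.0000
    cross x-line → (5,4), t=0.3233 (wall)
  → r_6 = 0.3233
beam 7: φ=135°, α=195°
  d=(-0.9659,-0.2588)  start (6,4)  tX=0.2899 tY=2.5887  stride 1/|dx|=1.0353 1/|dy|=3.8637
    cross x-line → (5,4), t=0.2899 (wall)
  → r_7 = 0.2899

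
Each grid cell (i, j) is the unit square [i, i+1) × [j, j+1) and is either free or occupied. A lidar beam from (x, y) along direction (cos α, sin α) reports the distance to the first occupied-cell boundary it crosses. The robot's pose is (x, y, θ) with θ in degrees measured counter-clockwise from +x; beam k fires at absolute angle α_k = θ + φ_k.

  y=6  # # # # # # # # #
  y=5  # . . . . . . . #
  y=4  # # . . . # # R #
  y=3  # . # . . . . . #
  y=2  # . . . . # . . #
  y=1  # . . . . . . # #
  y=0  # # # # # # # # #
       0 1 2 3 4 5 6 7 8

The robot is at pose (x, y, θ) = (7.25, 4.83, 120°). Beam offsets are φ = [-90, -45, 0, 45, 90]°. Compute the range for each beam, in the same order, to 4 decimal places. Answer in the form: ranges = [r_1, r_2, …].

beam 1: φ=-90°, α=30°
  cosα=0.8660 sinα=0.5000 | (7,4) | tMaxX 0.8660 tMaxY 0.3400 | tΔX 1.1547 tΔY 2.0000
    t=0.3400 [y] (7,5)
    t=0.8660 [x] (8,5) — stop
  → r_1 = 0.8660
beam 2: φ=-45°, α=75°
  cosα=0.2588 sinα=0.9659 | (7,4) | tMaxX 2.8978 tMaxY 0.1760 | tΔX 3.8637 tΔY 1.0353
    t=0.1760 [y] (7,5)
    t=1.2113 [y] (7,6) — stop
  → r_2 = 1.2113
beam 3: φ=0°, α=120°
  cosα=-0.5000 sinα=0.8660 | (7,4) | tMaxX 0.5000 tMaxY 0.1963 | tΔX 2.0000 tΔY 1.1547
    t=0.1963 [y] (7,5)
    t=0.5000 [x] (6,5)
    t=1.3510 [y] (6,6) — stop
  → r_3 = 1.3510
beam 4: φ=45°, α=165°
  cosα=-0.9659 sinα=0.2588 | (7,4) | tMaxX 0.2588 tMaxY 0.6568 | tΔX 1.0353 tΔY 3.8637
    t=0.2588 [x] (6,4) — stop
  → r_4 = 0.2588
beam 5: φ=90°, α=210°
  cosα=-0.8660 sinα=-0.5000 | (7,4) | tMaxX 0.2887 tMaxY 1.6600 | tΔX 1.1547 tΔY 2.0000
    t=0.2887 [x] (6,4) — stop
  → r_5 = 0.2887

ranges = [0.8660, 1.2113, 1.3510, 0.2588, 0.2887]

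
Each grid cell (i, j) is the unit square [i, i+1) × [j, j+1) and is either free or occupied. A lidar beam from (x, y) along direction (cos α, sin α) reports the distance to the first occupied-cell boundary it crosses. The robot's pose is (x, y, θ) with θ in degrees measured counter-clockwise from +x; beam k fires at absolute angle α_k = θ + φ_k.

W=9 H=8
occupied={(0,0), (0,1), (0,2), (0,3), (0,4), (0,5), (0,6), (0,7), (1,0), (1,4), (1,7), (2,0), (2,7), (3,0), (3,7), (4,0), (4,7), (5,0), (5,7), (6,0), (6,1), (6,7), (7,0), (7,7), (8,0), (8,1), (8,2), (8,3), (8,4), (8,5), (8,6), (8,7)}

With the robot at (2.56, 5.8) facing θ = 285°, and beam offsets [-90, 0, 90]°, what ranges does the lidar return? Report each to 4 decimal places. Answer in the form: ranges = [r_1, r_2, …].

ranges = [1.6150, 4.9693, 4.6364]

beam 1: φ=-90°, α=195°
  dir = (cos 195°, sin 195°) = (-0.9659, -0.2588); from cell (2,5)
  next x-line at t=0.5798, next y-line at t=3.0910; Δt_x=1.0353, Δt_y=3.8637
    x: enter (1,5) at t=0.5798
    x: enter (0,5) at t=1.6150 ← occupied
  → r_1 = 1.6150
beam 2: φ=0°, α=285°
  dir = (cos 285°, sin 285°) = (0.2588, -0.9659); from cell (2,5)
  next x-line at t=1.7000, next y-line at t=0.8282; Δt_x=3.8637, Δt_y=1.0353
    y: enter (2,4) at t=0.8282
    x: enter (3,4) at t=1.7000
    y: enter (3,3) at t=1.8635
    y: enter (3,2) at t=2.8988
    y: enter (3,1) at t=3.9340
    y: enter (3,0) at t=4.9693 ← occupied
  → r_2 = 4.9693
beam 3: φ=90°, α=15°
  dir = (cos 15°, sin 15°) = (0.9659, 0.2588); from cell (2,5)
  next x-line at t=0.4555, next y-line at t=0.7727; Δt_x=1.0353, Δt_y=3.8637
    x: enter (3,5) at t=0.4555
    y: enter (3,6) at t=0.7727
    x: enter (4,6) at t=1.4908
    x: enter (5,6) at t=2.5261
    x: enter (6,6) at t=3.5614
    x: enter (7,6) at t=4.5966
    y: enter (7,7) at t=4.6364 ← occupied
  → r_3 = 4.6364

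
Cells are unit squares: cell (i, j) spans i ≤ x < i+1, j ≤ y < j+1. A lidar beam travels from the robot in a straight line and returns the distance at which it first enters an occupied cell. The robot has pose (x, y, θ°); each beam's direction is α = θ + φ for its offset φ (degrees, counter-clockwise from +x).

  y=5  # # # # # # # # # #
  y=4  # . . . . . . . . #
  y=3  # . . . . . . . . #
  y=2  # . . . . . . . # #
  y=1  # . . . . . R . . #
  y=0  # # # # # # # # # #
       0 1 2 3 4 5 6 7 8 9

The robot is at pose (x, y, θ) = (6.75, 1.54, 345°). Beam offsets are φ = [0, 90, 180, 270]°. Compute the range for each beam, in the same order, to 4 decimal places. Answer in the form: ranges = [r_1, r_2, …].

ranges = [2.0864, 3.5821, 5.9528, 0.5590]

beam 1: φ=0°, α=345°
  d=(0.9659,-0.2588)  start (6,1)  tX=0.2588 tY=2.0864  stride 1/|dx|=1.0353 1/|dy|=3.8637
    cross x-line → (7,1), t=0.2588
    cross x-line → (8,1), t=1.2941
    cross y-line → (8,0), t=2.0864 (wall)
  → r_1 = 2.0864
beam 2: φ=90°, α=75°
  d=(0.2588,0.9659)  start (6,1)  tX=0.9659 tY=0.4762  stride 1/|dx|=3.8637 1/|dy|=1.0353
    cross y-line → (6,2), t=0.4762
    cross x-line → (7,2), t=0.9659
    cross y-line → (7,3), t=1.5115
    cross y-line → (7,4), t=2.5468
    cross y-line → (7,5), t=3.5821 (wall)
  → r_2 = 3.5821
beam 3: φ=180°, α=165°
  d=(-0.9659,0.2588)  start (6,1)  tX=0.7765 tY=1.7773  stride 1/|dx|=1.0353 1/|dy|=3.8637
    cross x-line → (5,1), t=0.7765
    cross y-line → (5,2), t=1.7773
    cross x-line → (4,2), t=1.8117
    cross x-line → (3,2), t=2.8470
    cross x-line → (2,2), t=3.8823
    cross x-line → (1,2), t=4.9176
    cross y-line → (1,3), t=5.6410
    cross x-line → (0,3), t=5.9528 (wall)
  → r_3 = 5.9528
beam 4: φ=270°, α=255°
  d=(-0.2588,-0.9659)  start (6,1)  tX=2.8978 tY=0.5590  stride 1/|dx|=3.8637 1/|dy|=1.0353
    cross y-line → (6,0), t=0.5590 (wall)
  → r_4 = 0.5590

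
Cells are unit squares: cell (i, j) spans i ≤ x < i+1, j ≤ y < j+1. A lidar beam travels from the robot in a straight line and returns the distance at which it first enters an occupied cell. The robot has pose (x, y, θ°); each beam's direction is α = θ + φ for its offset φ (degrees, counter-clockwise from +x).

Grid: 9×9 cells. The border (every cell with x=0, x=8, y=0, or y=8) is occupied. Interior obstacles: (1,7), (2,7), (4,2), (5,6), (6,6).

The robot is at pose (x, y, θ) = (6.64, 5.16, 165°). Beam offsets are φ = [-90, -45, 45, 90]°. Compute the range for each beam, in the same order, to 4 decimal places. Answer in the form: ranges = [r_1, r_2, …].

ranges = [0.8696, 0.9699, 6.5125, 4.3067]

beam 1: φ=-90°, α=75°
  dir = (cos 75°, sin 75°) = (0.2588, 0.9659); from cell (6,5)
  next x-line at t=1.3909, next y-line at t=0.8696; Δt_x=3.8637, Δt_y=1.0353
    y: enter (6,6) at t=0.8696 ← occupied
  → r_1 = 0.8696
beam 2: φ=-45°, α=120°
  dir = (cos 120°, sin 120°) = (-0.5000, 0.8660); from cell (6,5)
  next x-line at t=1.2800, next y-line at t=0.9699; Δt_x=2.0000, Δt_y=1.1547
    y: enter (6,6) at t=0.9699 ← occupied
  → r_2 = 0.9699
beam 3: φ=45°, α=210°
  dir = (cos 210°, sin 210°) = (-0.8660, -0.5000); from cell (6,5)
  next x-line at t=0.7390, next y-line at t=0.3200; Δt_x=1.1547, Δt_y=2.0000
    y: enter (6,4) at t=0.3200
    x: enter (5,4) at t=0.7390
    x: enter (4,4) at t=1.8937
    y: enter (4,3) at t=2.3200
    x: enter (3,3) at t=3.0484
    x: enter (2,3) at t=4.2031
    y: enter (2,2) at t=4.3200
    x: enter (1,2) at t=5.3578
    y: enter (1,1) at t=6.3200
    x: enter (0,1) at t=6.5125 ← occupied
  → r_3 = 6.5125
beam 4: φ=90°, α=255°
  dir = (cos 255°, sin 255°) = (-0.2588, -0.9659); from cell (6,5)
  next x-line at t=2.4728, next y-line at t=0.1656; Δt_x=3.8637, Δt_y=1.0353
    y: enter (6,4) at t=0.1656
    y: enter (6,3) at t=1.2009
    y: enter (6,2) at t=2.2362
    x: enter (5,2) at t=2.4728
    y: enter (5,1) at t=3.2715
    y: enter (5,0) at t=4.3067 ← occupied
  → r_4 = 4.3067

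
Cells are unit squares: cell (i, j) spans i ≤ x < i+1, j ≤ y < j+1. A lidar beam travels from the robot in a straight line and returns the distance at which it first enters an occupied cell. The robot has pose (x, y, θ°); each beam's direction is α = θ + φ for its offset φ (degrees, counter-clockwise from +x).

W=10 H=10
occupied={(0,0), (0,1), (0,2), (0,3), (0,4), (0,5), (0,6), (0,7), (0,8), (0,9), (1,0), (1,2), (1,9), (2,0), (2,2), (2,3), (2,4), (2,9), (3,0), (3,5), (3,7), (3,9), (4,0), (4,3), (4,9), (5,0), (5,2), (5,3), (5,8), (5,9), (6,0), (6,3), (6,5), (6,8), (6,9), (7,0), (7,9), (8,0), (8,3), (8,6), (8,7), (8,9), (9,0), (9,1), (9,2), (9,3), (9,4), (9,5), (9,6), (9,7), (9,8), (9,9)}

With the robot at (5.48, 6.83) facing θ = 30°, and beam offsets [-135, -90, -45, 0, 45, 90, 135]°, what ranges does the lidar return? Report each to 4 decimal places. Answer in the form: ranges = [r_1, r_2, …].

ranges = [2.9298, 1.0400, 2.6089, 4.0645, 1.2113, 2.5057, 1.5322]

beam 1: φ=-135°, α=255°
  cosα=-0.2588 sinα=-0.9659 | (5,6) | tMaxX 1.8546 tMaxY 0.8593 | tΔX 3.8637 tΔY 1.0353
    t=0.8593 [y] (5,5)
    t=1.8546 [x] (4,5)
    t=1.8946 [y] (4,4)
    t=2.9298 [y] (4,3) — stop
  → r_1 = 2.9298
beam 2: φ=-90°, α=300°
  cosα=0.5000 sinα=-0.8660 | (5,6) | tMaxX 1.0400 tMaxY 0.9584 | tΔX 2.0000 tΔY 1.1547
    t=0.9584 [y] (5,5)
    t=1.0400 [x] (6,5) — stop
  → r_2 = 1.0400
beam 3: φ=-45°, α=345°
  cosα=0.9659 sinα=-0.2588 | (5,6) | tMaxX 0.5383 tMaxY 3.2069 | tΔX 1.0353 tΔY 3.8637
    t=0.5383 [x] (6,6)
    t=1.5736 [x] (7,6)
    t=2.6089 [x] (8,6) — stop
  → r_3 = 2.6089
beam 4: φ=0°, α=30°
  cosα=0.8660 sinα=0.5000 | (5,6) | tMaxX 0.6004 tMaxY 0.3400 | tΔX 1.1547 tΔY 2.0000
    t=0.3400 [y] (5,7)
    t=0.6004 [x] (6,7)
    t=1.7551 [x] (7,7)
    t=2.3400 [y] (7,8)
    t=2.9098 [x] (8,8)
    t=4.0645 [x] (9,8) — stop
  → r_4 = 4.0645
beam 5: φ=45°, α=75°
  cosα=0.2588 sinα=0.9659 | (5,6) | tMaxX 2.0091 tMaxY 0.1760 | tΔX 3.8637 tΔY 1.0353
    t=0.1760 [y] (5,7)
    t=1.2113 [y] (5,8) — stop
  → r_5 = 1.2113
beam 6: φ=90°, α=120°
  cosα=-0.5000 sinα=0.8660 | (5,6) | tMaxX 0.9600 tMaxY 0.1963 | tΔX 2.0000 tΔY 1.1547
    t=0.1963 [y] (5,7)
    t=0.9600 [x] (4,7)
    t=1.3510 [y] (4,8)
    t=2.5057 [y] (4,9) — stop
  → r_6 = 2.5057
beam 7: φ=135°, α=165°
  cosα=-0.9659 sinα=0.2588 | (5,6) | tMaxX 0.4969 tMaxY 0.6568 | tΔX 1.0353 tΔY 3.8637
    t=0.4969 [x] (4,6)
    t=0.6568 [y] (4,7)
    t=1.5322 [x] (3,7) — stop
  → r_7 = 1.5322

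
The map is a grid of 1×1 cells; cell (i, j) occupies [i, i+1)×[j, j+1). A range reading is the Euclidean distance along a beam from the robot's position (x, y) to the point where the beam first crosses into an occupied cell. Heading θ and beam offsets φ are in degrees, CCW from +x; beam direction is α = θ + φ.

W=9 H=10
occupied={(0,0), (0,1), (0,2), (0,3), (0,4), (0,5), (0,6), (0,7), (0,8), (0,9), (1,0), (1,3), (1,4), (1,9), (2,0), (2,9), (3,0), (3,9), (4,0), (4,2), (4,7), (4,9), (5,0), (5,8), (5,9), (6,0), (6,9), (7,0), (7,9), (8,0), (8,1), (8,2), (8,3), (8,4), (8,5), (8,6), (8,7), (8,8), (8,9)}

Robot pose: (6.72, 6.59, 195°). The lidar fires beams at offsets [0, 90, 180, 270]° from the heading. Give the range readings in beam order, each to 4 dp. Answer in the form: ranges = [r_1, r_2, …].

ranges = [5.9218, 4.9455, 1.3252, 2.4950]

beam 1: φ=0°, α=195°
  d=(-0.9659,-0.2588)  start (6,6)  tX=0.7454 tY=2.2796  stride 1/|dx|=1.0353 1/|dy|=3.8637
    cross x-line → (5,6), t=0.7454
    cross x-line → (4,6), t=1.7807
    cross y-line → (4,5), t=2.2796
    cross x-line → (3,5), t=2.8160
    cross x-line → (2,5), t=3.8512
    cross x-line → (1,5), t=4.8865
    cross x-line → (0,5), t=5.9218 (wall)
  → r_1 = 5.9218
beam 2: φ=90°, α=285°
  d=(0.2588,-0.9659)  start (6,6)  tX=1.0818 tY=0.6108  stride 1/|dx|=3.8637 1/|dy|=1.0353
    cross y-line → (6,5), t=0.6108
    cross x-line → (7,5), t=1.0818
    cross y-line → (7,4), t=1.6461
    cross y-line → (7,3), t=2.6814
    cross y-line → (7,2), t=3.7166
    cross y-line → (7,1), t=4.7519
    cross x-line → (8,1), t=4.9455 (wall)
  → r_2 = 4.9455
beam 3: φ=180°, α=15°
  d=(0.9659,0.2588)  start (6,6)  tX=0.2899 tY=1.5841  stride 1/|dx|=1.0353 1/|dy|=3.8637
    cross x-line → (7,6), t=0.2899
    cross x-line → (8,6), t=1.3252 (wall)
  → r_3 = 1.3252
beam 4: φ=270°, α=105°
  d=(-0.2588,0.9659)  start (6,6)  tX=2.7819 tY=0.4245  stride 1/|dx|=3.8637 1/|dy|=1.0353
    cross y-line → (6,7), t=0.4245
    cross y-line → (6,8), t=1.4597
    cross y-line → (6,9), t=2.4950 (wall)
  → r_4 = 2.4950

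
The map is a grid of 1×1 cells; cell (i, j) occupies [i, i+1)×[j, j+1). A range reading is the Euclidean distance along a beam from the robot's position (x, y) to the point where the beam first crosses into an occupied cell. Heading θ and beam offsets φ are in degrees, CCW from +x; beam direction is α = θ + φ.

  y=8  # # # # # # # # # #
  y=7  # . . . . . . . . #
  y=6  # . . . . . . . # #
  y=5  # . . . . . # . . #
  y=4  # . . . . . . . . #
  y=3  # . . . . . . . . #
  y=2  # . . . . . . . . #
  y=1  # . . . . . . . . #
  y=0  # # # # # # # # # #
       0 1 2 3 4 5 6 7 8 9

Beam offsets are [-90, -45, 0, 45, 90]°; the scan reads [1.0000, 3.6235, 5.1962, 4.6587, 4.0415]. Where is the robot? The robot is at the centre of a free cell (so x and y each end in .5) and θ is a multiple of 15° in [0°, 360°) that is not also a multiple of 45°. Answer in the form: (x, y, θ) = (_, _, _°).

Enumerate (i+0.5, j+0.5, θ) over the 54 free cells and 16 admissible headings. For each, cast all 5 beams and compare to the given ranges.
  (6.5, 1.5, 60°): beam 2 = 2.5882 ≠ 3.6235 ✗
  (1.5, 5.5, 165°): beam 1 = 2.5882 ≠ 1.0000 ✗
  (4.5, 5.5, 120°): beam 1 = 5.0000 ≠ 1.0000 ✗
  (4.5, 2.5, 120°): beam 1 = 5.1962 ≠ 1.0000 ✗
  …
  (5.5, 4.5, 150°): r_1=1.0000, r_2=3.6235, r_3=5.1962, r_4=4.6587, r_5=4.0415 — all match ✓
Only this pose fits every beam.

(x, y, θ) = (5.5, 4.5, 150°)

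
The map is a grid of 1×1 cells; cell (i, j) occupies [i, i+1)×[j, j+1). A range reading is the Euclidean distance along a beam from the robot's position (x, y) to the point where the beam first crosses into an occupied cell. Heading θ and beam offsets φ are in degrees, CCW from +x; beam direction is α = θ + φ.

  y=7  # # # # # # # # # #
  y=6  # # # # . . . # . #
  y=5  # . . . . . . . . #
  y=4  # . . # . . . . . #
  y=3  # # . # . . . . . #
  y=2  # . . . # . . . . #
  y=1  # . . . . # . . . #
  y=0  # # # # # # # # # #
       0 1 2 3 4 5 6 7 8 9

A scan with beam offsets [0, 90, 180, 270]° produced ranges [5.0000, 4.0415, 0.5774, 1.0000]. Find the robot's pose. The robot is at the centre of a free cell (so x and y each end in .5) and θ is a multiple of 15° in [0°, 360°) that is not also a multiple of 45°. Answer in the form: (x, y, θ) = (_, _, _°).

(x, y, θ) = (8.5, 4.5, 150°)

Enumerate (i+0.5, j+0.5, θ) over the 39 free cells and 16 admissible headings. For each, cast all 4 beams and compare to the given ranges.
  (7.5, 1.5, 255°): beam 1 = 0.5176 ≠ 5.0000 ✗
  (6.5, 4.5, 15°): beam 1 = 2.5882 ≠ 5.0000 ✗
  (4.5, 5.5, 210°): beam 1 = 1.0000 ≠ 5.0000 ✗
  (3.5, 2.5, 150°): beam 1 = 1.7321 ≠ 5.0000 ✗
  (5.5, 4.5, 105°): beam 1 = 2.5882 ≠ 5.0000 ✗
  …
  (8.5, 4.5, 150°): r_1=5.0000, r_2=4.0415, r_3=0.5774, r_4=1.0000 — all match ✓
Unique over the lattice → pose = (8.5, 4.5, 150°).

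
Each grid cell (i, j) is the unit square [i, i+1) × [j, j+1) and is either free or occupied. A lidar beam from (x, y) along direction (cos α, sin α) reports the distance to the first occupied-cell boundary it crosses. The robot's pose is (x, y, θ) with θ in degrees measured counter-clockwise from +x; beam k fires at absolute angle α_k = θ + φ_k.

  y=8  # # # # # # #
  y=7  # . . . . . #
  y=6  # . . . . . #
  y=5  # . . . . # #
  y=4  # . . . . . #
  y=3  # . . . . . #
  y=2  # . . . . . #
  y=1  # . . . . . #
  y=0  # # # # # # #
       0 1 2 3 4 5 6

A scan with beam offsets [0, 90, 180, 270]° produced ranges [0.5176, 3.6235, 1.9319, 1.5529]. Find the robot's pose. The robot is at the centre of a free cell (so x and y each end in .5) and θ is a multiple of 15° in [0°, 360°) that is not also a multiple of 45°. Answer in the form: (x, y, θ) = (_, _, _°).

(x, y, θ) = (4.5, 7.5, 105°)

Candidates: 34 free-cell centres × 16 headings = 544 poses. Raycast each; keep the one whose scan matches to 4 dp.
  (1.5, 5.5, 150°): beam 1 = 0.5774 ≠ 0.5176 ✗
  (5.5, 1.5, 330°): beam 1 = 0.5774 ≠ 0.5176 ✗
  (4.5, 4.5, 30°): beam 1 = 1.0000 ≠ 0.5176 ✗
  (5.5, 6.5, 15°): beam 2 = 1.5529 ≠ 3.6235 ✗
  …
  (4.5, 7.5, 105°): r_1=0.5176, r_2=3.6235, r_3=1.9319, r_4=1.5529 — all match ✓
No second candidate reproduces the full scan.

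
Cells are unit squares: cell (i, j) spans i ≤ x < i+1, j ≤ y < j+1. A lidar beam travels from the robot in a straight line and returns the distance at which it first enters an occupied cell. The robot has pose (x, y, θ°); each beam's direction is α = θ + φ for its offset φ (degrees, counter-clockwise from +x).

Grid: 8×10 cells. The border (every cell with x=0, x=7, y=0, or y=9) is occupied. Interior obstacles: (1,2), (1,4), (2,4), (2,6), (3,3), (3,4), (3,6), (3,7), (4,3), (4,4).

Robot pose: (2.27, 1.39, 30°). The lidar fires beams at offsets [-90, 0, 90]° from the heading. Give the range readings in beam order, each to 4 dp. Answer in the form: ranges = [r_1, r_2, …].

ranges = [0.4503, 5.4617, 0.7044]

beam 1: φ=-90°, α=300°
  d=(0.5000,-0.8660)  start (2,1)  tX=1.4600 tY=0.4503  stride 1/|dx|=2.0000 1/|dy|=1.1547
    cross y-line → (2,0), t=0.4503 (wall)
  → r_1 = 0.4503
beam 2: φ=0°, α=30°
  d=(0.8660,0.5000)  start (2,1)  tX=0.8429 tY=1.2200  stride 1/|dx|=1.1547 1/|dy|=2.0000
    cross x-line → (3,1), t=0.8429
    cross y-line → (3,2), t=1.2200
    cross x-line → (4,2), t=1.9976
    cross x-line → (5,2), t=3.1523
    cross y-line → (5,3), t=3.2200
    cross x-line → (6,3), t=4.3070
    cross y-line → (6,4), t=5.2200
    cross x-line → (7,4), t=5.4617 (wall)
  → r_2 = 5.4617
beam 3: φ=90°, α=120°
  d=(-0.5000,0.8660)  start (2,1)  tX=0.5400 tY=0.7044  stride 1/|dx|=2.0000 1/|dy|=1.1547
    cross x-line → (1,1), t=0.5400
    cross y-line → (1,2), t=0.7044 (wall)
  → r_3 = 0.7044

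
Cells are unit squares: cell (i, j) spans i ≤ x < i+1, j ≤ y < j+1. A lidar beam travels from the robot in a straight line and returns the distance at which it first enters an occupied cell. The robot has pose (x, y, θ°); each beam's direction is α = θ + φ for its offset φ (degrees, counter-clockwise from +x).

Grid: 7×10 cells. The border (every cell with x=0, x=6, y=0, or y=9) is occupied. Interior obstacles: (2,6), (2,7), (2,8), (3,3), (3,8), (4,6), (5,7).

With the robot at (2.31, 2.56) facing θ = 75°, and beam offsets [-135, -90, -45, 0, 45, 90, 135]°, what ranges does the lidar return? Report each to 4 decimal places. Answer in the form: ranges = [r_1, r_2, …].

beam 1: φ=-135°, α=300°
  direction (0.5000, -0.8660); cell (2,2); t to first gridline: x 1.3800, y 0.6466 (then +2.0000 / +1.1547)
    (2,1) via y @ 0.6466
    (3,1) via x @ 1.3800
    (3,0) via y @ 1.8013  # hit
  → r_1 = 1.8013
beam 2: φ=-90°, α=345°
  direction (0.9659, -0.2588); cell (2,2); t to first gridline: x 0.7143, y 2.1637 (then +1.0353 / +3.8637)
    (3,2) via x @ 0.7143
    (4,2) via x @ 1.7496
    (4,1) via y @ 2.1637
    (5,1) via x @ 2.7849
    (6,1) via x @ 3.8202  # hit
  → r_2 = 3.8202
beam 3: φ=-45°, α=30°
  direction (0.8660, 0.5000); cell (2,2); t to first gridline: x 0.7967, y 0.8800 (then +1.1547 / +2.0000)
    (3,2) via x @ 0.7967
    (3,3) via y @ 0.8800  # hit
  → r_3 = 0.8800
beam 4: φ=0°, α=75°
  direction (0.2588, 0.9659); cell (2,2); t to first gridline: x 2.6660, y 0.4555 (then +3.8637 / +1.0353)
    (2,3) via y @ 0.4555
    (2,4) via y @ 1.4908
    (2,5) via y @ 2.5261
    (3,5) via x @ 2.6660
    (3,6) via y @ 3.5614
    (3,7) via y @ 4.5966
    (3,8) via y @ 5.6319  # hit
  → r_4 = 5.6319
beam 5: φ=45°, α=120°
  direction (-0.5000, 0.8660); cell (2,2); t to first gridline: x 0.6200, y 0.5081 (then +2.0000 / +1.1547)
    (2,3) via y @ 0.5081
    (1,3) via x @ 0.6200
    (1,4) via y @ 1.6628
    (0,4) via x @ 2.6200  # hit
  → r_5 = 2.6200
beam 6: φ=90°, α=165°
  direction (-0.9659, 0.2588); cell (2,2); t to first gridline: x 0.3209, y 1.7000 (then +1.0353 / +3.8637)
    (1,2) via x @ 0.3209
    (0,2) via x @ 1.3562  # hit
  → r_6 = 1.3562
beam 7: φ=135°, α=210°
  direction (-0.8660, -0.5000); cell (2,2); t to first gridline: x 0.3580, y 1.1200 (then +1.1547 / +2.0000)
    (1,2) via x @ 0.3580
    (1,1) via y @ 1.1200
    (0,1) via x @ 1.5127  # hit
  → r_7 = 1.5127

ranges = [1.8013, 3.8202, 0.8800, 5.6319, 2.6200, 1.3562, 1.5127]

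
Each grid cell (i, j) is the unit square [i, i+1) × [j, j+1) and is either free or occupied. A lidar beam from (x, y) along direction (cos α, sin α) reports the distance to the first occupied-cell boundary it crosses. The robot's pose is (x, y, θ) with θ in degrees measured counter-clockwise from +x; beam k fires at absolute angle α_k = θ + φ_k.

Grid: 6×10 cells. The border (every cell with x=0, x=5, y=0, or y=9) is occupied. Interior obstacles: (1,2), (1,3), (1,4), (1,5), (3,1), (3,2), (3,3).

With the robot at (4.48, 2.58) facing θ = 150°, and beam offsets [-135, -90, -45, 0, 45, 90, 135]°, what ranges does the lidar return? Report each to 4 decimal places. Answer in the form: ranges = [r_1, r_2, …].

ranges = [0.5383, 1.0400, 6.6465, 0.5543, 0.4969, 0.9600, 1.6357]

beam 1: φ=-135°, α=15°
  dir = (cos 15°, sin 15°) = (0.9659, 0.2588); from cell (4,2)
  next x-line at t=0.5383, next y-line at t=1.6228; Δt_x=1.0353, Δt_y=3.8637
    x: enter (5,2) at t=0.5383 ← occupied
  → r_1 = 0.5383
beam 2: φ=-90°, α=60°
  dir = (cos 60°, sin 60°) = (0.5000, 0.8660); from cell (4,2)
  next x-line at t=1.0400, next y-line at t=0.4850; Δt_x=2.0000, Δt_y=1.1547
    y: enter (4,3) at t=0.4850
    x: enter (5,3) at t=1.0400 ← occupied
  → r_2 = 1.0400
beam 3: φ=-45°, α=105°
  dir = (cos 105°, sin 105°) = (-0.2588, 0.9659); from cell (4,2)
  next x-line at t=1.8546, next y-line at t=0.4348; Δt_x=3.8637, Δt_y=1.0353
    y: enter (4,3) at t=0.4348
    y: enter (4,4) at t=1.4701
    x: enter (3,4) at t=1.8546
    y: enter (3,5) at t=2.5054
    y: enter (3,6) at t=3.5406
    y: enter (3,7) at t=4.5759
    y: enter (3,8) at t=5.6112
    x: enter (2,8) at t=5.7183
    y: enter (2,9) at t=6.6465 ← occupied
  → r_3 = 6.6465
beam 4: φ=0°, α=150°
  dir = (cos 150°, sin 150°) = (-0.8660, 0.5000); from cell (4,2)
  next x-line at t=0.5543, next y-line at t=0.8400; Δt_x=1.1547, Δt_y=2.0000
    x: enter (3,2) at t=0.5543 ← occupied
  → r_4 = 0.5543
beam 5: φ=45°, α=195°
  dir = (cos 195°, sin 195°) = (-0.9659, -0.2588); from cell (4,2)
  next x-line at t=0.4969, next y-line at t=2.2409; Δt_x=1.0353, Δt_y=3.8637
    x: enter (3,2) at t=0.4969 ← occupied
  → r_5 = 0.4969
beam 6: φ=90°, α=240°
  dir = (cos 240°, sin 240°) = (-0.5000, -0.8660); from cell (4,2)
  next x-line at t=0.9600, next y-line at t=0.6697; Δt_x=2.0000, Δt_y=1.1547
    y: enter (4,1) at t=0.6697
    x: enter (3,1) at t=0.9600 ← occupied
  → r_6 = 0.9600
beam 7: φ=135°, α=285°
  dir = (cos 285°, sin 285°) = (0.2588, -0.9659); from cell (4,2)
  next x-line at t=2.0091, next y-line at t=0.6005; Δt_x=3.8637, Δt_y=1.0353
    y: enter (4,1) at t=0.6005
    y: enter (4,0) at t=1.6357 ← occupied
  → r_7 = 1.6357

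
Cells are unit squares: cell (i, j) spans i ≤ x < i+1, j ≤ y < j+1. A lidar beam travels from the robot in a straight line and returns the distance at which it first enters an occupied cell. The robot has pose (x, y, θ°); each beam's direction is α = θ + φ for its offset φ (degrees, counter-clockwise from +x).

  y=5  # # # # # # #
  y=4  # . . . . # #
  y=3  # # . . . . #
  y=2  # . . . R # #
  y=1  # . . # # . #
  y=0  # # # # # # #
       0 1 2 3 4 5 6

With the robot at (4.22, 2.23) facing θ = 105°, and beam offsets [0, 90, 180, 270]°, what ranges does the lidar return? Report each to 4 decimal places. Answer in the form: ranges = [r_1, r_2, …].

beam 1: φ=0°, α=105°
  cosα=-0.2588 sinα=0.9659 | (4,2) | tMaxX 0.8500 tMaxY 0.7972 | tΔX 3.8637 tΔY 1.0353
    t=0.7972 [y] (4,3)
    t=0.8500 [x] (3,3)
    t=1.8324 [y] (3,4)
    t=2.8677 [y] (3,5) — stop
  → r_1 = 2.8677
beam 2: φ=90°, α=195°
  cosα=-0.9659 sinα=-0.2588 | (4,2) | tMaxX 0.2278 tMaxY 0.8887 | tΔX 1.0353 tΔY 3.8637
    t=0.2278 [x] (3,2)
    t=0.8887 [y] (3,1) — stop
  → r_2 = 0.8887
beam 3: φ=180°, α=285°
  cosα=0.2588 sinα=-0.9659 | (4,2) | tMaxX 3.0137 tMaxY 0.2381 | tΔX 3.8637 tΔY 1.0353
    t=0.2381 [y] (4,1) — stop
  → r_3 = 0.2381
beam 4: φ=270°, α=15°
  cosα=0.9659 sinα=0.2588 | (4,2) | tMaxX 0.8075 tMaxY 2.9751 | tΔX 1.0353 tΔY 3.8637
    t=0.8075 [x] (5,2) — stop
  → r_4 = 0.8075

ranges = [2.8677, 0.8887, 0.2381, 0.8075]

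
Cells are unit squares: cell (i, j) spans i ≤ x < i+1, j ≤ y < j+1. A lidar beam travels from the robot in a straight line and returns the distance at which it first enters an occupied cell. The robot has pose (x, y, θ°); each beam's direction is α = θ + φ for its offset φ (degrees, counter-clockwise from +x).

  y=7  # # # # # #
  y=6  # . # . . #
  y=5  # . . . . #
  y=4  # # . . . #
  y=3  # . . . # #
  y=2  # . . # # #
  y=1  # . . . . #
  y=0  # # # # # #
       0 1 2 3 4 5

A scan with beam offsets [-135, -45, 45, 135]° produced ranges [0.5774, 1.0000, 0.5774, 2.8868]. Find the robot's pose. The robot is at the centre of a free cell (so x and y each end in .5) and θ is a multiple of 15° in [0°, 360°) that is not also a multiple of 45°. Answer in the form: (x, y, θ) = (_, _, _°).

Enumerate (i+0.5, j+0.5, θ) over the 19 free cells and 16 admissible headings. For each, cast all 4 beams and compare to the given ranges.
  (3.5, 3.5, 195°): beam 1 = 3.0000 ≠ 0.5774 ✗
  (3.5, 5.5, 120°): beam 1 = 1.5529 ≠ 0.5774 ✗
  (3.5, 4.5, 15°): beam 1 = 4.0415 ≠ 0.5774 ✗
  (2.5, 4.5, 210°): beam 1 = 1.5529 ≠ 0.5774 ✗
  (3.5, 5.5, 15°): beam 1 = 5.0000 ≠ 0.5774 ✗
  …
  (3.5, 1.5, 15°): r_1=0.5774, r_2=1.0000, r_3=0.5774, r_4=2.8868 — all match ✓
Unique over the lattice → pose = (3.5, 1.5, 15°).

(x, y, θ) = (3.5, 1.5, 15°)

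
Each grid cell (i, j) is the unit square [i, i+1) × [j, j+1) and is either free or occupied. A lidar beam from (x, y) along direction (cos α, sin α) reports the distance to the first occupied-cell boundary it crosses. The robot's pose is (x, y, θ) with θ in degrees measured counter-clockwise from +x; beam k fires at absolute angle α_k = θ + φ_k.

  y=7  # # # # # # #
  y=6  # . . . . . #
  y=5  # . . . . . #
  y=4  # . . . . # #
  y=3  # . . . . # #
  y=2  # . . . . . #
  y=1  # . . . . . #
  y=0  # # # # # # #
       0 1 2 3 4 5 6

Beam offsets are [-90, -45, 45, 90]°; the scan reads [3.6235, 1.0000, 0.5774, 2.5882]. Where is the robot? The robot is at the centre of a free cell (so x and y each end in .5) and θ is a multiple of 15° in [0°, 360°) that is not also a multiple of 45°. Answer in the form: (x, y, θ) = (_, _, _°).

(x, y, θ) = (4.5, 4.5, 345°)

The pose lattice has 28·16 = 448 candidates. Test each by forward raycasting.
  (1.5, 5.5, 60°): beam 1 = 4.0415 ≠ 3.6235 ✗
  (5.5, 1.5, 165°): beam 1 = 1.5529 ≠ 3.6235 ✗
  (5.5, 2.5, 345°): beam 1 = 1.5529 ≠ 3.6235 ✗
  (1.5, 2.5, 330°): beam 1 = 1.0000 ≠ 3.6235 ✗
  …
  (4.5, 4.5, 345°): r_1=3.6235, r_2=1.0000, r_3=0.5774, r_4=2.5882 — all match ✓
Only this pose fits every beam.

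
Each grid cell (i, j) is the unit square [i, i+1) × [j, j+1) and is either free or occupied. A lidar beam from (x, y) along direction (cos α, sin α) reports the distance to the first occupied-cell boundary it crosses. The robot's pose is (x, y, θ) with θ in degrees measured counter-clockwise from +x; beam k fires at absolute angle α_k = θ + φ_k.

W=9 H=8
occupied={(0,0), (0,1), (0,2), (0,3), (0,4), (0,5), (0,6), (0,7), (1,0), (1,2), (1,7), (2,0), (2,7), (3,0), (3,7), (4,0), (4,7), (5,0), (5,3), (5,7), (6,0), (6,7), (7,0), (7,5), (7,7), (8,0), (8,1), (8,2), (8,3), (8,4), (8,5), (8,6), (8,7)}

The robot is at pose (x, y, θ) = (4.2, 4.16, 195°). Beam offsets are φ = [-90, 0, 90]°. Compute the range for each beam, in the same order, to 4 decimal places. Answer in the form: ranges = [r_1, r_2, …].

ranges = [2.9402, 3.3129, 3.2715]

beam 1: φ=-90°, α=105°
  d=(-0.2588,0.9659)  start (4,4)  tX=0.7727 tY=0.8696  stride 1/|dx|=3.8637 1/|dy|=1.0353
    cross x-line → (3,4), t=0.7727
    cross y-line → (3,5), t=0.8696
    cross y-line → (3,6), t=1.9049
    cross y-line → (3,7), t=2.9402 (wall)
  → r_1 = 2.9402
beam 2: φ=0°, α=195°
  d=(-0.9659,-0.2588)  start (4,4)  tX=0.2071 tY=0.6182  stride 1/|dx|=1.0353 1/|dy|=3.8637
    cross x-line → (3,4), t=0.2071
    cross y-line → (3,3), t=0.6182
    cross x-line → (2,3), t=1.2423
    cross x-line → (1,3), t=2.2776
    cross x-line → (0,3), t=3.3129 (wall)
  → r_2 = 3.3129
beam 3: φ=90°, α=285°
  d=(0.2588,-0.9659)  start (4,4)  tX=3.0910 tY=0.1656  stride 1/|dx|=3.8637 1/|dy|=1.0353
    cross y-line → (4,3), t=0.1656
    cross y-line → (4,2), t=1.2009
    cross y-line → (4,1), t=2.2362
    cross x-line → (5,1), t=3.0910
    cross y-line → (5,0), t=3.2715 (wall)
  → r_3 = 3.2715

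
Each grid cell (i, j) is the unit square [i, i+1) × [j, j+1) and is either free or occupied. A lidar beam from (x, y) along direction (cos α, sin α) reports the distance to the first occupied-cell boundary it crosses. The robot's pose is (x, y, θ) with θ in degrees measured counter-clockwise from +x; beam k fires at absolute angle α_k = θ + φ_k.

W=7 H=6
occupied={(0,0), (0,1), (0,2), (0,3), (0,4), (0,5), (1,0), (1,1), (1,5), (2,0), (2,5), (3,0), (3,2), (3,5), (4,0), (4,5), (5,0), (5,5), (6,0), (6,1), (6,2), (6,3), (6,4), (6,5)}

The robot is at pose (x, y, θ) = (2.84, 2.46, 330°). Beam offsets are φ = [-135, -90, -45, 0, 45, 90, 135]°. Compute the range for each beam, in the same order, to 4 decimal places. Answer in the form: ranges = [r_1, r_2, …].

beam 1: φ=-135°, α=195°
  d=(-0.9659,-0.2588)  start (2,2)  tX=0.8696 tY=1.7773  stride 1/|dx|=1.0353 1/|dy|=3.8637
    cross x-line → (1,2), t=0.8696
    cross y-line → (1,1), t=1.7773 (wall)
  → r_1 = 1.7773
beam 2: φ=-90°, α=240°
  d=(-0.5000,-0.8660)  start (2,2)  tX=1.6800 tY=0.5312  stride 1/|dx|=2.0000 1/|dy|=1.1547
    cross y-line → (2,1), t=0.5312
    cross x-line → (1,1), t=1.6800 (wall)
  → r_2 = 1.6800
beam 3: φ=-45°, α=285°
  d=(0.2588,-0.9659)  start (2,2)  tX=0.6182 tY=0.4762  stride 1/|dx|=3.8637 1/|dy|=1.0353
    cross y-line → (2,1), t=0.4762
    cross x-line → (3,1), t=0.6182
    cross y-line → (3,0), t=1.5115 (wall)
  → r_3 = 1.5115
beam 4: φ=0°, α=330°
  d=(0.8660,-0.5000)  start (2,2)  tX=0.1848 tY=0.9200  stride 1/|dx|=1.1547 1/|dy|=2.0000
    cross x-line → (3,2), t=0.1848 (wall)
  → r_4 = 0.1848
beam 5: φ=45°, α=15°
  d=(0.9659,0.2588)  start (2,2)  tX=0.1656 tY=2.0864  stride 1/|dx|=1.0353 1/|dy|=3.8637
    cross x-line → (3,2), t=0.1656 (wall)
  → r_5 = 0.1656
beam 6: φ=90°, α=60°
  d=(0.5000,0.8660)  start (2,2)  tX=0.3200 tY=0.6235  stride 1/|dx|=2.0000 1/|dy|=1.1547
    cross x-line → (3,2), t=0.3200 (wall)
  → r_6 = 0.3200
beam 7: φ=135°, α=105°
  d=(-0.2588,0.9659)  start (2,2)  tX=3.2455 tY=0.5590  stride 1/|dx|=3.8637 1/|dy|=1.0353
    cross y-line → (2,3), t=0.5590
    cross y-line → (2,4), t=1.5943
    cross y-line → (2,5), t=2.6296 (wall)
  → r_7 = 2.6296

ranges = [1.7773, 1.6800, 1.5115, 0.1848, 0.1656, 0.3200, 2.6296]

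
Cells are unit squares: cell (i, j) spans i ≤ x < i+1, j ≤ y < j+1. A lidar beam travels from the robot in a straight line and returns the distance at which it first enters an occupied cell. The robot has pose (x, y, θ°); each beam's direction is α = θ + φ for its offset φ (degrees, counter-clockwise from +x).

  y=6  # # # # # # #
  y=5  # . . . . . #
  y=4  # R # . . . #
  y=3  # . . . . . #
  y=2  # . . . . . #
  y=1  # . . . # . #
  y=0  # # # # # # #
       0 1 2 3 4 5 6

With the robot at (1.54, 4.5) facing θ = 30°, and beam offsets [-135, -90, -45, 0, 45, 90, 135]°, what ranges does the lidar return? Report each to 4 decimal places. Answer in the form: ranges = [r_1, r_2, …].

ranges = [2.0864, 4.0415, 0.4762, 0.5312, 1.5529, 1.0800, 0.5590]

beam 1: φ=-135°, α=255°
  d=(-0.2588,-0.9659)  start (1,4)  tX=2.0864 tY=0.5176  stride 1/|dx|=3.8637 1/|dy|=1.0353
    cross y-line → (1,3), t=0.5176
    cross y-line → (1,2), t=1.5529
    cross x-line → (0,2), t=2.0864 (wall)
  → r_1 = 2.0864
beam 2: φ=-90°, α=300°
  d=(0.5000,-0.8660)  start (1,4)  tX=0.9200 tY=0.5774  stride 1/|dx|=2.0000 1/|dy|=1.1547
    cross y-line → (1,3), t=0.5774
    cross x-line → (2,3), t=0.9200
    cross y-line → (2,2), t=1.7321
    cross y-line → (2,1), t=2.8868
    cross x-line → (3,1), t=2.9200
    cross y-line → (3,0), t=4.0415 (wall)
  → r_2 = 4.0415
beam 3: φ=-45°, α=345°
  d=(0.9659,-0.2588)  start (1,4)  tX=0.4762 tY=1.9319  stride 1/|dx|=1.0353 1/|dy|=3.8637
    cross x-line → (2,4), t=0.4762 (wall)
  → r_3 = 0.4762
beam 4: φ=0°, α=30°
  d=(0.8660,0.5000)  start (1,4)  tX=0.5312 tY=1.0000  stride 1/|dx|=1.1547 1/|dy|=2.0000
    cross x-line → (2,4), t=0.5312 (wall)
  → r_4 = 0.5312
beam 5: φ=45°, α=75°
  d=(0.2588,0.9659)  start (1,4)  tX=1.7773 tY=0.5176  stride 1/|dx|=3.8637 1/|dy|=1.0353
    cross y-line → (1,5), t=0.5176
    cross y-line → (1,6), t=1.5529 (wall)
  → r_5 = 1.5529
beam 6: φ=90°, α=120°
  d=(-0.5000,0.8660)  start (1,4)  tX=1.0800 tY=0.5774  stride 1/|dx|=2.0000 1/|dy|=1.1547
    cross y-line → (1,5), t=0.5774
    cross x-line → (0,5), t=1.0800 (wall)
  → r_6 = 1.0800
beam 7: φ=135°, α=165°
  d=(-0.9659,0.2588)  start (1,4)  tX=0.5590 tY=1.9319  stride 1/|dx|=1.0353 1/|dy|=3.8637
    cross x-line → (0,4), t=0.5590 (wall)
  → r_7 = 0.5590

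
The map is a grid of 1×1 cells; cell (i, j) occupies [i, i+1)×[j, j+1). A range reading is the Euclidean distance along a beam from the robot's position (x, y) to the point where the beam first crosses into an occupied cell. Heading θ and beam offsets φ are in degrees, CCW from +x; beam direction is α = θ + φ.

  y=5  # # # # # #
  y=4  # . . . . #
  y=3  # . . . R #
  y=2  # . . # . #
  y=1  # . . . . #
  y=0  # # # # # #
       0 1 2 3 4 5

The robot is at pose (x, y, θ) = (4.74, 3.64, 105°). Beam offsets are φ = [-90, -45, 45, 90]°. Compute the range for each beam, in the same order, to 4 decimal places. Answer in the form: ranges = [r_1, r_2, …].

beam 1: φ=-90°, α=15°
  dir = (cos 15°, sin 15°) = (0.9659, 0.2588); from cell (4,3)
  next x-line at t=0.2692, next y-line at t=1.3909; Δt_x=1.0353, Δt_y=3.8637
    x: enter (5,3) at t=0.2692 ← occupied
  → r_1 = 0.2692
beam 2: φ=-45°, α=60°
  dir = (cos 60°, sin 60°) = (0.5000, 0.8660); from cell (4,3)
  next x-line at t=0.5200, next y-line at t=0.4157; Δt_x=2.0000, Δt_y=1.1547
    y: enter (4,4) at t=0.4157
    x: enter (5,4) at t=0.5200 ← occupied
  → r_2 = 0.5200
beam 3: φ=45°, α=150°
  dir = (cos 150°, sin 150°) = (-0.8660, 0.5000); from cell (4,3)
  next x-line at t=0.8545, next y-line at t=0.7200; Δt_x=1.1547, Δt_y=2.0000
    y: enter (4,4) at t=0.7200
    x: enter (3,4) at t=0.8545
    x: enter (2,4) at t=2.0092
    y: enter (2,5) at t=2.7200 ← occupied
  → r_3 = 2.7200
beam 4: φ=90°, α=195°
  dir = (cos 195°, sin 195°) = (-0.9659, -0.2588); from cell (4,3)
  next x-line at t=0.7661, next y-line at t=2.4728; Δt_x=1.0353, Δt_y=3.8637
    x: enter (3,3) at t=0.7661
    x: enter (2,3) at t=1.8014
    y: enter (2,2) at t=2.4728
    x: enter (1,2) at t=2.8367
    x: enter (0,2) at t=3.8719 ← occupied
  → r_4 = 3.8719

ranges = [0.2692, 0.5200, 2.7200, 3.8719]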